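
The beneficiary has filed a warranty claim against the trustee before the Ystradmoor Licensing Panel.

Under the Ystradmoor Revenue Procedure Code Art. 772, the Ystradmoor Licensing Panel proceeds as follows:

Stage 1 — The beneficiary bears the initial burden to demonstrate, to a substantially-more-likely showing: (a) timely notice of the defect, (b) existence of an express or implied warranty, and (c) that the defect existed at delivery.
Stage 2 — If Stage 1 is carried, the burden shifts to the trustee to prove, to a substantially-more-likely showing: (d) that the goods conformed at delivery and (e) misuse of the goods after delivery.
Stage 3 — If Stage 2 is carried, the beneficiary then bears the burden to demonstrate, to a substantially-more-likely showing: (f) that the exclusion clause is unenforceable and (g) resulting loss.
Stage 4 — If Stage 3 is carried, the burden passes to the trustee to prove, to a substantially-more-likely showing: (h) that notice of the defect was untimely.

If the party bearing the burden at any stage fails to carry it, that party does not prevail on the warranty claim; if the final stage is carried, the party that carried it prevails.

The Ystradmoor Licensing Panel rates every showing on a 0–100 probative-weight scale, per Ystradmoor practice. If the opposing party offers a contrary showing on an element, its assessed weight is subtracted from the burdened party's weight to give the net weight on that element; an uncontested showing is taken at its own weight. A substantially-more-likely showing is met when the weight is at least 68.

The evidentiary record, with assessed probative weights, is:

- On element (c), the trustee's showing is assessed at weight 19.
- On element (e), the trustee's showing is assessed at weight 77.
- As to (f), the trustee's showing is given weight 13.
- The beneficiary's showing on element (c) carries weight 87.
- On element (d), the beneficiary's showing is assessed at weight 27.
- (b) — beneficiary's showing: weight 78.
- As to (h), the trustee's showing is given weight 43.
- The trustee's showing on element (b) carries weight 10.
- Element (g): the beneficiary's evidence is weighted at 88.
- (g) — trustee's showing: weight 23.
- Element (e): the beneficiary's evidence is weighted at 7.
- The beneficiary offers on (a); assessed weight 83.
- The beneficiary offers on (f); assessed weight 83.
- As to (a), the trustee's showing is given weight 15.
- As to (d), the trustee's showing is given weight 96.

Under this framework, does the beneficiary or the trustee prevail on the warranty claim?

At Stage 1 the beneficiary must meet a substantially-more-likely showing (weight is at least 68): on (a) the weight is 83 less the opposing 15 gives net 68, which does reach 68, so (a) meets the standard; on (b) the weight is 78 less the opposing 10 gives net 68, which does reach 68, so (b) meets the standard; on (c) the weight is 87 less the opposing 19 gives net 68, ≥ 68, so (c) meets the standard.
  The beneficiary carries Stage 1; the trustee now bears the burden.
At Stage 2 the trustee must meet a substantially-more-likely showing (weight is at least 68): on (d) the weight is 96 less the opposing 27 gives net 69, ≥ 68, so (d) meets the standard; on (e) the weight is 77 less the opposing 7 gives net 70, which does reach 68, so (e) meets the standard.
  Stage 2 is satisfied; the onus moves to the beneficiary.
At Stage 3 the beneficiary must meet a substantially-more-likely showing (weight is at least 68): on (f) the weight is 83 less the opposing 13 gives net 70, ≥ 68, so (f) meets the standard; on (g) the weight is 88 less the opposing 23 gives net 65, which does not reach 68, so (g) does not meet the standard.
  Not every element is met, so the beneficiary fails to carry Stage 3.
The trustee prevails.

trustee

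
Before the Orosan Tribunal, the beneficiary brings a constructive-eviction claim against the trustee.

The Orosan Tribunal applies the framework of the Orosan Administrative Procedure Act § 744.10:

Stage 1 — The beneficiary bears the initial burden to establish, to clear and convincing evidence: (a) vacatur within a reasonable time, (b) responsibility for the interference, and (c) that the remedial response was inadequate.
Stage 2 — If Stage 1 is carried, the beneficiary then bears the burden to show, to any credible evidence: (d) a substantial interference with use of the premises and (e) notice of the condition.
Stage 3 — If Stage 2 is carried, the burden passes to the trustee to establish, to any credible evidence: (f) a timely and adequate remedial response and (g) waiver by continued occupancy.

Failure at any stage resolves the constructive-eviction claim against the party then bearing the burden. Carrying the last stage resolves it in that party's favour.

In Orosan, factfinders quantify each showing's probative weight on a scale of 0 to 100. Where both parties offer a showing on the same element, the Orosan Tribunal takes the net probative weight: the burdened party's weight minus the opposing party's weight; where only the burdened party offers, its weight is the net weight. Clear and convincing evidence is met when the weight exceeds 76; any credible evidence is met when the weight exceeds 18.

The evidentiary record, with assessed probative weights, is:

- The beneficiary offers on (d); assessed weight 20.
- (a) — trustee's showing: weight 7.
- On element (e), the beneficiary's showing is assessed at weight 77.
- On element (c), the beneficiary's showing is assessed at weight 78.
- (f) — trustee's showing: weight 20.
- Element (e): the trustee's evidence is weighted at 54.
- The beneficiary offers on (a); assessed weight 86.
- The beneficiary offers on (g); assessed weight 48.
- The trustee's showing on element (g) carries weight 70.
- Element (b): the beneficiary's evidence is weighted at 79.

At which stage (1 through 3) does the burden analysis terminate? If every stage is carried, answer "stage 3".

stage 3

Stage 1 — burden on beneficiary; standard: clear and convincing evidence (weight exceeds 76).
    (a): 86 − 7 = 79 > 76 [met]
    (b): 79 > 76 [met]
    (c): 78 > 76 [met]
  Stage 1 is satisfied; the beneficiary continues to bear the burden.
Stage 2 — burden on beneficiary; standard: any credible evidence (weight exceeds 18).
    (d): 20 > 18 [met]
    (e): 77 − 54 = 23 > 18 [met]
  Stage 2 carried; the burden shifts to the trustee.
Stage 3 — burden on trustee; standard: any credible evidence (weight exceeds 18).
    (f): 20 > 18 [met]
    (g): 70 − 48 = 22 > 18 [met]
  All elements met at the final stage.
Every stage carried; the trustee prevails.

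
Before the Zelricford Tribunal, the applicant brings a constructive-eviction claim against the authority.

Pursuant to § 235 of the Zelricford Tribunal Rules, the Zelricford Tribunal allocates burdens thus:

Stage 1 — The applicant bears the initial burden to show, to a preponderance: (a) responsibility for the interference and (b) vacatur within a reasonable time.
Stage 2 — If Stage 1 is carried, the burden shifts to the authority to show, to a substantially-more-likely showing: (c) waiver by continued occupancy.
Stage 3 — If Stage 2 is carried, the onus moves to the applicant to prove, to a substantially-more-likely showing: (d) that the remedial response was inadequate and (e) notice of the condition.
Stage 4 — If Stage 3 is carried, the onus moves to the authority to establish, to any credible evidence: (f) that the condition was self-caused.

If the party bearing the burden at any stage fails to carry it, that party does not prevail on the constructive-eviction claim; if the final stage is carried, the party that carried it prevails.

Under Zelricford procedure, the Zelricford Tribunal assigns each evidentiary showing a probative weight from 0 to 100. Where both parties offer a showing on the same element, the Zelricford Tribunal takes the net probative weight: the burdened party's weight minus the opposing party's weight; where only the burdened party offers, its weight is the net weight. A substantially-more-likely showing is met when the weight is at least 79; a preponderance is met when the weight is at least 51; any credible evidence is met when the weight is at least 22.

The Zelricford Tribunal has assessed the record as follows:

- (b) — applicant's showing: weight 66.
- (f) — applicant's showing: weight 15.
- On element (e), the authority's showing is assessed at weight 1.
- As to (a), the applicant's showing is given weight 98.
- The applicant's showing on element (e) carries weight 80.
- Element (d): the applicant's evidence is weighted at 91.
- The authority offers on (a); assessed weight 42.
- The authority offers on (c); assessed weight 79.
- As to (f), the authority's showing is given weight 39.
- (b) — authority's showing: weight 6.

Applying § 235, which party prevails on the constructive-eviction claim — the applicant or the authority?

authority

Stage 1 (applicant, a preponderance, weight is at least 51): (a) net 98−42=56 ≥ 51 — meets; (b) net 66−6=60 ≥ 51 — meets.
  Stage 1 carried; the burden shifts to the authority.
Stage 2 (authority, a substantially-more-likely showing, weight is at least 79): (c) 79 ≥ 79 — meets.
  The authority carries Stage 2; the applicant now bears the burden.
Stage 3 (applicant, a substantially-more-likely showing, weight is at least 79): (d) 91 ≥ 79 — meets; (e) net 80−1=79 ≥ 79 — meets.
  All elements met. The burden passes to the authority.
Stage 4 (authority, any credible evidence, weight is at least 22): (f) net 39−15=24 ≥ 22 — meets.
  Stage 4 carried; the final stage is satisfied.
Every stage carried; the authority prevails.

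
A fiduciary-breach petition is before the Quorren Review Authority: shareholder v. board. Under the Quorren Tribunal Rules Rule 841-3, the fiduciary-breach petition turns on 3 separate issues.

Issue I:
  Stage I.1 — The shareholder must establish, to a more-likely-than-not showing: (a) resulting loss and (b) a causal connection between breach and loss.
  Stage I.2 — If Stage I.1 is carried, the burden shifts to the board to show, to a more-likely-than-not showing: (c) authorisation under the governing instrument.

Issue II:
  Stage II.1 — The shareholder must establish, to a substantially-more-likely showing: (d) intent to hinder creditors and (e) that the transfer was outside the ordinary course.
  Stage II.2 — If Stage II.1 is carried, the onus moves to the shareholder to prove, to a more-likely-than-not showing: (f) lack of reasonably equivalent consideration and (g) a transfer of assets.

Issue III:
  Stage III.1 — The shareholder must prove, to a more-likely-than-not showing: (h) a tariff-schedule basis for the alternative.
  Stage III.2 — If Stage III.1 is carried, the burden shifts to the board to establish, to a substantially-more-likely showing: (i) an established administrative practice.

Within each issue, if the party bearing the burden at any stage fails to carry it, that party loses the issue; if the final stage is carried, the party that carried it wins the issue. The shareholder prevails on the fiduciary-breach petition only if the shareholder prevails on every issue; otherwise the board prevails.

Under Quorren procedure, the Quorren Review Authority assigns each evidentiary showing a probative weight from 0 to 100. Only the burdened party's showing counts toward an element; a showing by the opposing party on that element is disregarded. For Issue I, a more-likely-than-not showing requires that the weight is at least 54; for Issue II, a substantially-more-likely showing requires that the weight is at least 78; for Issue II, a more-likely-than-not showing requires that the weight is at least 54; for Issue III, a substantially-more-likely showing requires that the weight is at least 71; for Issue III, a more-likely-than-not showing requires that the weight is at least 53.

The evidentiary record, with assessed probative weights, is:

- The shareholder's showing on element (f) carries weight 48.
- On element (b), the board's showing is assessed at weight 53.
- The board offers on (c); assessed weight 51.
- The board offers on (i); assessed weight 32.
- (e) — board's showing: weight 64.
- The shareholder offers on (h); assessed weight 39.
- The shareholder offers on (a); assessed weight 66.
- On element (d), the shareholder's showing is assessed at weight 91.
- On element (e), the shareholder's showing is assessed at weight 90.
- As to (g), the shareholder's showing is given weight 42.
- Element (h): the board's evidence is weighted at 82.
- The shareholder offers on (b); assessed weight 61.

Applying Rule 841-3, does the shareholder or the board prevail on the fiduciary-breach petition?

— Issue I —
Stage I.1 (shareholder, a more-likely-than-not showing, weight is at least 54): (a) 66 ≥ 54 — meets; (b) 61 (board's 53 disregarded) ≥ 54 — meets.
  Stage I.1 carried; the burden shifts to the board.
Stage I.2 (board, a more-likely-than-not showing, weight is at least 54): (c) 51 < 54 — fails.
  Stage I.2 not carried; the board fails its burden.
The shareholder prevails on this issue.
— Issue II —
Stage II.1 (shareholder, a substantially-more-likely showing, weight is at least 78): (d) 91 ≥ 78 — meets; (e) 90 (board's 64 disregarded) ≥ 78 — meets.
  Stage II.1 is satisfied; the shareholder continues to bear the burden.
Stage II.2 (shareholder, a more-likely-than-not showing, weight is at least 54): (f) 48 < 54 — fails; (g) 42 < 54 — fails.
  The shareholder does not carry Stage II.2.
So the board prevails on this issue.
— Issue III —
At Stage III.1 the shareholder must meet a more-likely-than-not showing (weight is at least 53): on (h) the weight is 39 (the board's 82 is given no effect), < 53, so (h) does not meet the standard.
  Not every element is met, so the shareholder fails to carry Stage III.1.
The board prevails on this issue.
Per-issue: Issue I → shareholder; Issue II → board; Issue III → board. The shareholder must prevail on every issue; overall, the board prevails.

board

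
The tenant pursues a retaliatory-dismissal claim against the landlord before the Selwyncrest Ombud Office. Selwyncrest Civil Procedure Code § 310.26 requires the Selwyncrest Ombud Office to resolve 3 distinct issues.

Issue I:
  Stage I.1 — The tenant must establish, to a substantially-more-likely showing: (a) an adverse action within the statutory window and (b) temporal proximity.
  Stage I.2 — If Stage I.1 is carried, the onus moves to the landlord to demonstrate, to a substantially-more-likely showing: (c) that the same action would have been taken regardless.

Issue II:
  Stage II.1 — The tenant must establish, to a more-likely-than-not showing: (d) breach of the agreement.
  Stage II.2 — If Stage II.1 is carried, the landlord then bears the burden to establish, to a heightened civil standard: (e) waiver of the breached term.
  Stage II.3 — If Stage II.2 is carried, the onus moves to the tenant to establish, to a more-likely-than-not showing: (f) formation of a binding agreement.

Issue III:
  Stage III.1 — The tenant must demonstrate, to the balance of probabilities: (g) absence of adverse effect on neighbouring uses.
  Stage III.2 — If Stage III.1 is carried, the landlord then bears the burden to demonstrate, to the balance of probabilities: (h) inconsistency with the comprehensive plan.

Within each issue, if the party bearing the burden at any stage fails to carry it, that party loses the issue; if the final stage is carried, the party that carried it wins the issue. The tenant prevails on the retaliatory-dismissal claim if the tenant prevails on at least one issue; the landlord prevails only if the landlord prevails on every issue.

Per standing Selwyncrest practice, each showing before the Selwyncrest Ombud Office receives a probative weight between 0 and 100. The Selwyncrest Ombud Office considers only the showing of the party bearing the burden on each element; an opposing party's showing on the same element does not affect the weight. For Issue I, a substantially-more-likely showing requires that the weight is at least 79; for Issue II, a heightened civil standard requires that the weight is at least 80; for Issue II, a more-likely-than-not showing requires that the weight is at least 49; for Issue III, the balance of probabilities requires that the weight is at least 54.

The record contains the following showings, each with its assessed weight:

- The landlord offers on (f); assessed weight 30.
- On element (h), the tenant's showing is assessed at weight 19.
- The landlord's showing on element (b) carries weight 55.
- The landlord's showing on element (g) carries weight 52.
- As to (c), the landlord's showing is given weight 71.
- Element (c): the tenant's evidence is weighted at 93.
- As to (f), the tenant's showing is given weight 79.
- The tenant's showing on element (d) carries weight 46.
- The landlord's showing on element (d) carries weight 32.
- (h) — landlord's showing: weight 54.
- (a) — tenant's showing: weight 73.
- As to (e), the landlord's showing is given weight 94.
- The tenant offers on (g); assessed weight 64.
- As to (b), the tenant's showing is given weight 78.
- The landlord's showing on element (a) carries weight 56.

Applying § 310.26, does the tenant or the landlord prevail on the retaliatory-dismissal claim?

— Issue I —
Stage I.1 (tenant, a substantially-more-likely showing, weight is at least 79): (a) 73 (landlord's 56 disregarded) < 79 — fails; (b) 78 (landlord's 55 disregarded) < 79 — fails.
  Stage I.1 not carried; the tenant fails its burden.
The landlord prevails on this issue.
— Issue II —
At Stage II.1 the tenant must meet a more-likely-than-not showing (weight is at least 49): on (d) the weight is 46 (the landlord's 32 is given no effect), which does not reach 49, so (d) does not meet the standard.
  Not every element is met, so the tenant fails to carry Stage II.1.
So the landlord prevails on this issue.
— Issue III —
Stage III.1 (tenant, the balance of probabilities, weight is at least 54): (g) 64 (landlord's 52 disregarded) ≥ 54 — meets.
  Stage III.1 carried; the burden shifts to the landlord.
Stage III.2 (landlord, the balance of probabilities, weight is at least 54): (h) 54 (tenant's 19 disregarded) ≥ 54 — meets.
  Stage III.2 carried; the final stage is satisfied.
All stages carried — the landlord prevails on this issue.
Per-issue: Issue I → landlord; Issue II → landlord; Issue III → landlord. The tenant must prevail on at least one issue; overall, the landlord prevails.

landlord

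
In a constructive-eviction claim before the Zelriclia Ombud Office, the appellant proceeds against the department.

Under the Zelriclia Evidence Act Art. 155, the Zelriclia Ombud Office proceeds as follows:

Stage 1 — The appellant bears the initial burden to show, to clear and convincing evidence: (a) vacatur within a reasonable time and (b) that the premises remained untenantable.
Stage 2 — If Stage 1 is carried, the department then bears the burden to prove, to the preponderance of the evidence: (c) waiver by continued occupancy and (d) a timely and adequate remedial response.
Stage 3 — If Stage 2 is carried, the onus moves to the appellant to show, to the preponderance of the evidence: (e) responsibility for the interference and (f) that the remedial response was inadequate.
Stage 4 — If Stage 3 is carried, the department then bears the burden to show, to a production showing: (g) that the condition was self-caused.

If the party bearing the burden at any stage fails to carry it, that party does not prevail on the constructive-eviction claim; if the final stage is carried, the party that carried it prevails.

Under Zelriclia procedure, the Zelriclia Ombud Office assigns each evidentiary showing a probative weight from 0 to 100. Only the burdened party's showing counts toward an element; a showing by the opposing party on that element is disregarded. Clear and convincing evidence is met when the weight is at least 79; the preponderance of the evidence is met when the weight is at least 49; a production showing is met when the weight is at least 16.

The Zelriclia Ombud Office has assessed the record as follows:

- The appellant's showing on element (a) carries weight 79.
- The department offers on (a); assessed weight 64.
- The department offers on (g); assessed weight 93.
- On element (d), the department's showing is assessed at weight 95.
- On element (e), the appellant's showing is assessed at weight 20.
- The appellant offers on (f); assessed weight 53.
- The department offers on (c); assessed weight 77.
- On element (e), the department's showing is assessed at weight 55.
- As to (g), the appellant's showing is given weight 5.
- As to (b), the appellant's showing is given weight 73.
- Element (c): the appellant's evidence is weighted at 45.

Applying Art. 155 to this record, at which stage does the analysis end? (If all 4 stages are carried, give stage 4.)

Stage 1 — burden on appellant; standard: clear and convincing evidence (weight is at least 79).
    (a): 79 (department's 64 disregarded) ≥ 79 [met]
    (b): 73 < 79 [not met]
  Stage 1 not carried; the appellant fails its burden.
The analysis ends at Stage 1; the department prevails.

stage 1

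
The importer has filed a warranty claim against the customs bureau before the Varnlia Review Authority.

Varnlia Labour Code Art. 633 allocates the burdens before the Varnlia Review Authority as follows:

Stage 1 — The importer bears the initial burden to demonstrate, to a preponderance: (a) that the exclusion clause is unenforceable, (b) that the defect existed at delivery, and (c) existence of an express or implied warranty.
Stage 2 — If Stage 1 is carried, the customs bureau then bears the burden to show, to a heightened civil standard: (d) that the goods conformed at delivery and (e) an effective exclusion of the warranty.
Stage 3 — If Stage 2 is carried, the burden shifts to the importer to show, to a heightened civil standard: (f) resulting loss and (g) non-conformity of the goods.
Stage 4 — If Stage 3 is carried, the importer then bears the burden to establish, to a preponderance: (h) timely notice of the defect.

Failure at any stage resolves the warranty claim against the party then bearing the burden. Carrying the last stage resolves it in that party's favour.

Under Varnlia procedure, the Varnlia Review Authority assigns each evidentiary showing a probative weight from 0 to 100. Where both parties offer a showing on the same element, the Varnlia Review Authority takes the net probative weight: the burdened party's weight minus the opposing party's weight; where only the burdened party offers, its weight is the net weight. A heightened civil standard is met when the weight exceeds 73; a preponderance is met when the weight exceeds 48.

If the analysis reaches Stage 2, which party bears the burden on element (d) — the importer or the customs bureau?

Stage 2's rule assigns the burden to the customs bureau (to a heightened civil standard).

customs bureau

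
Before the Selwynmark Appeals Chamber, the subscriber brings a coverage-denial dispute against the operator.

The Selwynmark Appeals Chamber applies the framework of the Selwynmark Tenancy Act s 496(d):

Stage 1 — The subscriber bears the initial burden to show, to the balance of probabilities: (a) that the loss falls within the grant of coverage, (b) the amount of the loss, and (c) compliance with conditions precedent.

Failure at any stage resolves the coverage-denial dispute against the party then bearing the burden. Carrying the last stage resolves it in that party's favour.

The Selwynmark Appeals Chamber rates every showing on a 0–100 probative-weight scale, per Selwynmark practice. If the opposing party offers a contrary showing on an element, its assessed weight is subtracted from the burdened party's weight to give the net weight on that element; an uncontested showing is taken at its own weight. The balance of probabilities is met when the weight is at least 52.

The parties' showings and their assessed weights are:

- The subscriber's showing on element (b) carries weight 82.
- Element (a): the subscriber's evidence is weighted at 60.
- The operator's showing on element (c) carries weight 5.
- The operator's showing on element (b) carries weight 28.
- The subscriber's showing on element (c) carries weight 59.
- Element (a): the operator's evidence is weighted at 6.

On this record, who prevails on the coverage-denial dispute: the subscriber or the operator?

At Stage 1 the subscriber must meet the balance of probabilities (weight is at least 52): on (a) the weight is 60 less the opposing 6 gives net 54, which does reach 52, so (a) meets the standard; on (b) the weight is 82 less the opposing 28 gives net 54, which does reach 52, so (b) meets the standard; on (c) the weight is 59 less the opposing 5 gives net 54, which does reach 52, so (c) meets the standard.
  Stage 1 carried; the final stage is satisfied.
Every stage carried; the subscriber prevails.

subscriber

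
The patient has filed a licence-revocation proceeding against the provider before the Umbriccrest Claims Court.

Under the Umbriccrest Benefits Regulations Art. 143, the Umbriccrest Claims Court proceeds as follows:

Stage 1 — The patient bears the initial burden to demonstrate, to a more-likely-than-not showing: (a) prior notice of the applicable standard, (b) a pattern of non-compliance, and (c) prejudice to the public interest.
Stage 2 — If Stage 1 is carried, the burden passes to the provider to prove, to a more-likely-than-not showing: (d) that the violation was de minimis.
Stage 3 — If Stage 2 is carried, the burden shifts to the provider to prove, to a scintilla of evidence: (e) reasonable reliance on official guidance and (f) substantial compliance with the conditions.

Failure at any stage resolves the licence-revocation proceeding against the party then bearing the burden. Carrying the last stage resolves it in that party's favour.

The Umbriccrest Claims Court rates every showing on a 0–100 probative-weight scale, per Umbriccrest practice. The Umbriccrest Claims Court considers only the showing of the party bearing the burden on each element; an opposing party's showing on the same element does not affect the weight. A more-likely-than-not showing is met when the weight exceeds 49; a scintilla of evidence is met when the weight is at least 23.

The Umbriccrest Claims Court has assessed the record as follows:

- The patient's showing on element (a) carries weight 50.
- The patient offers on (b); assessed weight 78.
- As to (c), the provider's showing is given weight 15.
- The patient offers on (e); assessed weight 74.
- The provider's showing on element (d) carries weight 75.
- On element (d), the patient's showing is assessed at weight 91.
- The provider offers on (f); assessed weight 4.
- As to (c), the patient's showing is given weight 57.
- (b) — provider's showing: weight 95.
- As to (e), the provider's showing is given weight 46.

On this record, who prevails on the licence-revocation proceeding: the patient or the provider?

Stage 1 (patient, a more-likely-than-not showing, weight exceeds 49): (a) 50 > 49 — meets; (b) 78 (provider's 95 disregarded) > 49 — meets; (c) 57 (provider's 15 disregarded) > 49 — meets.
  Stage 1 carried; the burden shifts to the provider.
Stage 2 (provider, a more-likely-than-not showing, weight exceeds 49): (d) 75 (patient's 91 disregarded) > 49 — meets.
  Stage 2 carried; the burden remains with the provider.
Stage 3 (provider, a scintilla of evidence, weight is at least 23): (e) 46 (patient's 74 disregarded) ≥ 23 — meets; (f) 4 < 23 — fails.
  Not every element is met, so the provider fails to carry Stage 3.
So the patient prevails.

patient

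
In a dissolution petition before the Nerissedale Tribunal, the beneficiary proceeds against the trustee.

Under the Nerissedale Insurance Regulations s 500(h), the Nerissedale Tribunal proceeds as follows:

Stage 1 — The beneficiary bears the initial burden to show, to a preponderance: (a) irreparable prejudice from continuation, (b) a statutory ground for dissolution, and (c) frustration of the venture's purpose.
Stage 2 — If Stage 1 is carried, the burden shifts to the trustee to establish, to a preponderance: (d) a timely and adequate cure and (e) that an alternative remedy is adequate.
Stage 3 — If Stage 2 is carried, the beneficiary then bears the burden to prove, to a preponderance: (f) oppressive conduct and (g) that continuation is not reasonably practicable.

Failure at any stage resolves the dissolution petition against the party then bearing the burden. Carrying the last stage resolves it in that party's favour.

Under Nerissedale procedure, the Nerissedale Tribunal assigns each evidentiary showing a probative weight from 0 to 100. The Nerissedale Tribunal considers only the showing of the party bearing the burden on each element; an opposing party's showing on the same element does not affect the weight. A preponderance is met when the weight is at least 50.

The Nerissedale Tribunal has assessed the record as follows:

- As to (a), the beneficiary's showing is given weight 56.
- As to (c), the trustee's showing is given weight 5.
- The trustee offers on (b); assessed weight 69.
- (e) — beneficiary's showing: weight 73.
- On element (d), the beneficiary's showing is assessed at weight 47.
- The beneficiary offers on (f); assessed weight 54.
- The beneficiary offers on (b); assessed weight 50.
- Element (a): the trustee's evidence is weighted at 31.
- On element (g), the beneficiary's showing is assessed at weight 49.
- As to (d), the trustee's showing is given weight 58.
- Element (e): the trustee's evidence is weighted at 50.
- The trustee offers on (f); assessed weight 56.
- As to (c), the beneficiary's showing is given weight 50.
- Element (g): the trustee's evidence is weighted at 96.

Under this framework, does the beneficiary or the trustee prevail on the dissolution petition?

trustee

Stage 1 — burden on beneficiary; standard: a preponderance (weight is at least 50).
    (a): 56 (trustee's 31 disregarded) ≥ 50 [met]
    (b): 50 (trustee's 69 disregarded) ≥ 50 [met]
    (c): 50 (trustee's 5 disregarded) ≥ 50 [met]
  All elements met. The burden passes to the trustee.
Stage 2 — burden on trustee; standard: a preponderance (weight is at least 50).
    (d): 58 (beneficiary's 47 disregarded) ≥ 50 [met]
    (e): 50 (beneficiary's 73 disregarded) ≥ 50 [met]
  All elements met. The burden passes to the beneficiary.
Stage 3 — burden on beneficiary; standard: a preponderance (weight is at least 50).
    (f): 54 (trustee's 56 disregarded) ≥ 50 [met]
    (g): 49 (trustee's 96 disregarded) < 50 [not met]
  Not every element is met, so the beneficiary fails to carry Stage 3.
The trustee prevails.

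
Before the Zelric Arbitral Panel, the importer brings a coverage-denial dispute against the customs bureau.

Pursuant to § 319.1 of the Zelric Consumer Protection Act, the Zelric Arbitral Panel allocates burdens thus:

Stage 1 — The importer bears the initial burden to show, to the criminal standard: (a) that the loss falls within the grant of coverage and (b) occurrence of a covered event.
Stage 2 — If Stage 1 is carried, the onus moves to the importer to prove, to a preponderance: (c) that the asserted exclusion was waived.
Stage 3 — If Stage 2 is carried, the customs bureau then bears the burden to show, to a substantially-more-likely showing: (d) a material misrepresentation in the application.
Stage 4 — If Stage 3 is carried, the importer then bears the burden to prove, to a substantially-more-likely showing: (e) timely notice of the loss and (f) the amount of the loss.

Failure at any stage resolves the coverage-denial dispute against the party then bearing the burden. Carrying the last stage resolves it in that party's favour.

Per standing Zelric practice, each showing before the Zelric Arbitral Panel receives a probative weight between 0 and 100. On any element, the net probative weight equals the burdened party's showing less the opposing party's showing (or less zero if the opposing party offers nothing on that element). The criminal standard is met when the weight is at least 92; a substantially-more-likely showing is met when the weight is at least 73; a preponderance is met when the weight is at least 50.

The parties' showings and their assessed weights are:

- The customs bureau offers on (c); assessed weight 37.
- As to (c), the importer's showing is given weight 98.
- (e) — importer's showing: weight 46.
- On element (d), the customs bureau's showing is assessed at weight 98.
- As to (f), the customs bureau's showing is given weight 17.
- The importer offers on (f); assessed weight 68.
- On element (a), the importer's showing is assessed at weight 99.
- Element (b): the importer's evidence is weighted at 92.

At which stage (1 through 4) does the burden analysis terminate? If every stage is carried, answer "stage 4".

stage 4

At Stage 1 the importer must meet the criminal standard (weight is at least 92): on (a) the weight is 99, which does reach 92, so (a) meets the standard; on (b) the weight is 92, which does reach 92, so (b) meets the standard.
  Stage 1 carried; the burden remains with the importer.
At Stage 2 the importer must meet a preponderance (weight is at least 50): on (c) the weight is 98 less the opposing 37 gives net 61, ≥ 50, so (c) meets the standard.
  The importer carries Stage 2; the customs bureau now bears the burden.
At Stage 3 the customs bureau must meet a substantially-more-likely showing (weight is at least 73): on (d) the weight is 98, ≥ 73, so (d) meets the standard.
  Stage 3 carried; the burden shifts to the importer.
At Stage 4 the importer must meet a substantially-more-likely showing (weight is at least 73): on (e) the weight is 46, < 73, so (e) does not meet the standard; on (f) the weight is 68 less the opposing 17 gives net 51, which does not reach 73, so (f) does not meet the standard.
  The importer does not carry Stage 4.
So the customs bureau prevails.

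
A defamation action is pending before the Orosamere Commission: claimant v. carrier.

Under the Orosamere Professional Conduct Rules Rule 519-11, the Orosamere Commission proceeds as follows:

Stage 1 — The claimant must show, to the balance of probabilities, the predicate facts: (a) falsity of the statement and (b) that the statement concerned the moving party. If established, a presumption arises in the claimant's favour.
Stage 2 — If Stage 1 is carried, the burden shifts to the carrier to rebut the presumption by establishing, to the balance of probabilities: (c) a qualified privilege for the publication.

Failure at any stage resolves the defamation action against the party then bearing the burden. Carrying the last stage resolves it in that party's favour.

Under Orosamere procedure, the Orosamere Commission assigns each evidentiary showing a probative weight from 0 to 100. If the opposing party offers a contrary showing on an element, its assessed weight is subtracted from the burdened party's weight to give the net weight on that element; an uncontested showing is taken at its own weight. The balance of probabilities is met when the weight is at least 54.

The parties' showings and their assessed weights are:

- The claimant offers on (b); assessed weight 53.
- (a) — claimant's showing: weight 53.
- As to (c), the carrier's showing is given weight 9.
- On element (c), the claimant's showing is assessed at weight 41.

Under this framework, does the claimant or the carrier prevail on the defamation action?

Stage 1 (claimant, the balance of probabilities, weight is at least 54): (a) 53 < 54 — fails; (b) 53 < 54 — fails.
  The claimant does not carry Stage 1.
The carrier prevails.

carrier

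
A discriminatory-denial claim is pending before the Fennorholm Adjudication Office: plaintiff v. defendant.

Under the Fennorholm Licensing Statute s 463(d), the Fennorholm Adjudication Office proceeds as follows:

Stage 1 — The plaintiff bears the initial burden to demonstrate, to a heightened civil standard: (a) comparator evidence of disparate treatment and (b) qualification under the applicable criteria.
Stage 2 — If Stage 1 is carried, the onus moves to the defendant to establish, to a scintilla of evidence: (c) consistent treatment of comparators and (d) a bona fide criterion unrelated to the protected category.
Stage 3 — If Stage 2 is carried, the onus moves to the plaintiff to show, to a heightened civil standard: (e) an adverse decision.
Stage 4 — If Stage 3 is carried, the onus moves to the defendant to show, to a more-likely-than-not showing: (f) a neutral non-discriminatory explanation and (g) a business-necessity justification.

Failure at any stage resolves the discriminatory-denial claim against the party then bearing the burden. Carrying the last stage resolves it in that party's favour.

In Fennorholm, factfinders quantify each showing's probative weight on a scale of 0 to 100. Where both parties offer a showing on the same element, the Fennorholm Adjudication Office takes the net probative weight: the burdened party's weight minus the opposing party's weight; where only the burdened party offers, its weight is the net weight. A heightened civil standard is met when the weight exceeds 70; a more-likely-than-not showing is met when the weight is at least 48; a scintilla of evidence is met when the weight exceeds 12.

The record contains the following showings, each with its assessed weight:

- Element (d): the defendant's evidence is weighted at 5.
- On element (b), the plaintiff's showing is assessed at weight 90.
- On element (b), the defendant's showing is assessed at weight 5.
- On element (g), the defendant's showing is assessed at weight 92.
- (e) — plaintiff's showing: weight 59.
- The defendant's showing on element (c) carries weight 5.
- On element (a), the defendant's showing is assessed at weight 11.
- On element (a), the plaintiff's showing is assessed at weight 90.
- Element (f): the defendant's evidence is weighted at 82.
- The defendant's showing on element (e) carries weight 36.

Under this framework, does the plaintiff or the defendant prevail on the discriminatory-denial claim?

plaintiff

Stage 1 — burden on plaintiff; standard: a heightened civil standard (weight exceeds 70).
    (a): 90 − 11 = 79 > 70 [met]
    (b): 90 − 5 = 85 > 70 [met]
  Stage 1 carried; the burden shifts to the defendant.
Stage 2 — burden on defendant; standard: a scintilla of evidence (weight exceeds 12).
    (c): 5 ≤ 12 [not met]
    (d): 5 ≤ 12 [not met]
  The defendant does not carry Stage 2.
The plaintiff prevails.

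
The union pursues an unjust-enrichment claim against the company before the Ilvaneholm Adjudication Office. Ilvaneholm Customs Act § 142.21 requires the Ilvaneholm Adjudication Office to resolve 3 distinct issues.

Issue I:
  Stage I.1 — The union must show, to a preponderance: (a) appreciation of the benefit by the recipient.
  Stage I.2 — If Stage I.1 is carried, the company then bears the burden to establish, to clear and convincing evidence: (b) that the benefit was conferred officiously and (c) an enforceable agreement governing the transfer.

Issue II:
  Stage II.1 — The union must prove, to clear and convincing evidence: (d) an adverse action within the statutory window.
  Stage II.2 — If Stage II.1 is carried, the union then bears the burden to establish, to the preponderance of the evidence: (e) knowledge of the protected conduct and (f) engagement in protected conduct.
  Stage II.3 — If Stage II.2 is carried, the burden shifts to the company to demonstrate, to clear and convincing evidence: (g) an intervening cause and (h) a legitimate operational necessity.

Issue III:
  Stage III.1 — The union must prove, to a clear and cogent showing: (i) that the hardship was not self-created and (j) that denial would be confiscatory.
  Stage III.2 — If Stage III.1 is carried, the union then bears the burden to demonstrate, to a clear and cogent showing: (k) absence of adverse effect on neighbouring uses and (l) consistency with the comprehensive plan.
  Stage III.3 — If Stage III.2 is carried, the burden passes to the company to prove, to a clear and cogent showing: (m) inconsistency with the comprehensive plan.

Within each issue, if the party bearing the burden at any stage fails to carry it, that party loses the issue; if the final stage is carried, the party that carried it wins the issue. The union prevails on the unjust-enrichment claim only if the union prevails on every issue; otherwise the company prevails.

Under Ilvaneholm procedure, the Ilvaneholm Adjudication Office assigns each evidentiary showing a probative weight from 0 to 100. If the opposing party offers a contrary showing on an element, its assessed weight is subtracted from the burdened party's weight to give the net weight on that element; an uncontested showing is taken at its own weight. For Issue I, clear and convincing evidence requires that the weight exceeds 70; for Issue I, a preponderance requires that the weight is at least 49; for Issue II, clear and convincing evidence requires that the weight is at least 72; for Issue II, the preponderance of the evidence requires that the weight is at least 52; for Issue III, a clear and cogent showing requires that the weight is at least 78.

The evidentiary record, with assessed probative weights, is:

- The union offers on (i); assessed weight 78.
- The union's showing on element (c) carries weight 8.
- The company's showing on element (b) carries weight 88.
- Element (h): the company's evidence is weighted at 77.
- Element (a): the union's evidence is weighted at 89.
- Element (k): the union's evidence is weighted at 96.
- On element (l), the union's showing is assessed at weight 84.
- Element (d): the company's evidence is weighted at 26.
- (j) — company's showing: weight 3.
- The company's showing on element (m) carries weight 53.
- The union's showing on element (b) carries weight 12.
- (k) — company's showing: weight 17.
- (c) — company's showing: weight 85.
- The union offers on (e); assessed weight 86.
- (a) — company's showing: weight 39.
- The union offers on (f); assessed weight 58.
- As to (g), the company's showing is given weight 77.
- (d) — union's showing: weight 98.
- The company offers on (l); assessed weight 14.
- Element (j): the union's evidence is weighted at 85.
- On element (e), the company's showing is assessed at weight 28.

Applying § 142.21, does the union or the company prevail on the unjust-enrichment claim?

company

— Issue I —
At Stage I.1 the union must meet a preponderance (weight is at least 49): on (a) the weight is 89 less the opposing 39 gives net 50, which does reach 49, so (a) meets the standard.
  Stage I.1 carried; the burden shifts to the company.
At Stage I.2 the company must meet clear and convincing evidence (weight exceeds 70): on (b) the weight is 88 less the opposing 12 gives net 76, which does exceed 70, so (b) meets the standard; on (c) the weight is 85 less the opposing 8 gives net 77, which does exceed 70, so (c) meets the standard.
  All elements met at the final stage.
With every stage satisfied, the company prevails on this issue.
— Issue II —
Stage II.1 (union, clear and convincing evidence, weight is at least 72): (d) net 98−26=72 ≥ 72 — meets.
  Stage II.1 is satisfied; the union continues to bear the burden.
Stage II.2 (union, the preponderance of the evidence, weight is at least 52): (e) net 86−28=58 ≥ 52 — meets; (f) 58 ≥ 52 — meets.
  Stage II.2 carried; the burden shifts to the company.
Stage II.3 (company, clear and convincing evidence, weight is at least 72): (g) 77 ≥ 72 — meets; (h) 77 ≥ 72 — meets.
  The company carries the last stage.
All stages carried — the company prevails on this issue.
— Issue III —
Stage III.1 (union, a clear and cogent showing, weight is at least 78): (i) 78 ≥ 78 — meets; (j) net 85−3=82 ≥ 78 — meets.
  Stage III.1 is satisfied; the union continues to bear the burden.
Stage III.2 (union, a clear and cogent showing, weight is at least 78): (k) net 96−17=79 ≥ 78 — meets; (l) net 84−14=70 < 78 — fails.
  Stage III.2 not carried; the union fails its burden.
The company prevails on this issue.
Per-issue: Issue I → company; Issue II → company; Issue III → company. The union must prevail on every issue; overall, the company prevails.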